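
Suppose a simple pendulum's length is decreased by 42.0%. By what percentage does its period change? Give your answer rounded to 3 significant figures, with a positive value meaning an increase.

T ∝ √L, so T'/T = √(0.5800) = 0.7616.
Percentage change in T = (0.7616 − 1) × 100% = -23.8%.

-23.8%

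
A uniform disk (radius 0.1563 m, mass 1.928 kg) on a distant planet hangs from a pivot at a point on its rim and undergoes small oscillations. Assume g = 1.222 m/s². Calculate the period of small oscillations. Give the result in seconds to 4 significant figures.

2.752 s

I_cm = ½mr² = 0.023550 kg·m². The pivot is at distance d = 0.1563 m from the centre of mass.
By the parallel-axis theorem, I = I_cm + md² = 0.023550 + 0.047100 = 0.070651 kg·m².
T = 2π√(I/(mgd)) = 2π√(0.070651/(1.928 × 1.222 × 0.1563)) = 2.752 s.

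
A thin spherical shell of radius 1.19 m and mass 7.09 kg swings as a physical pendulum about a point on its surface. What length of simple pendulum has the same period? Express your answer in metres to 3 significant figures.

1.98 m

The equivalent simple-pendulum length is L_eq = I/(md), where I is about the pivot and d = 1.190 m.
I_cm = (2/3)mR² = 6.693 kg·m², so I = I_cm + md² = 6.693 + 10.04 = 16.73 kg·m².
L_eq = 16.73/(7.09 × 1.190) = 1.98 m.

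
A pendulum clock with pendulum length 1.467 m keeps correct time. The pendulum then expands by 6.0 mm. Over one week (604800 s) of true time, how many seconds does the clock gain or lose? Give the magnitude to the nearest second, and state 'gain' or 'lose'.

lose 1233 s

T ∝ √L, so T'/T = √(1.47300/1.467) = 1.00204.
In 604800 s of true time the clock registers 604800/1.00204 = 603567.0 s, so it loses 1233 s.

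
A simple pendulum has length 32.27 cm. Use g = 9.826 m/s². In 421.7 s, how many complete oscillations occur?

370

T = 2π√(L/g) = 2π√(0.3227/9.826) = 1.1387 s.
Number of complete oscillations = ⌊421.7/1.1387⌋ = ⌊370.35⌋ = 370.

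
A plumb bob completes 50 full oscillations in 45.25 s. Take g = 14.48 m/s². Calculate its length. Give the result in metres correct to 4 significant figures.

0.3004 m

T = 45.25/50 = 0.90500 s.
From T = 2π√(L/g), L = gT²/(4π²) = 14.48 × 0.90500²/(4π²) = 0.3004 m.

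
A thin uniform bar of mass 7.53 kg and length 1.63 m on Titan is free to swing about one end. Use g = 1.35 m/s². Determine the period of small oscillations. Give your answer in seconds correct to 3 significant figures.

5.64 s

For a physical pendulum T = 2π√(I/(mgd)), with d = 0.8150 m from pivot to centre of mass.
I_cm = mL²/12 = 7.53 × 1.63²/12 = 1.667 kg·m²; I = I_cm + md² = 1.667 + 7.53 × 0.8150² = 6.669 kg·m².
T = 2π√(6.669/(7.53 × 1.35 × 0.8150)) = 5.64 s.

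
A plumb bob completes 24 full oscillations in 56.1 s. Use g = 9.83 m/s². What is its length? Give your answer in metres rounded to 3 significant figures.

1.36 m

T = 56.1/24 = 2.337 s.
From T = 2π√(L/g), L = gT²/(4π²) = 9.83 × 2.337²/(4π²) = 1.36 m.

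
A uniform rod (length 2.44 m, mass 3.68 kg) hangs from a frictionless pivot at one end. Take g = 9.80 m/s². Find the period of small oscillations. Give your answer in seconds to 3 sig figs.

For a physical pendulum T = 2π√(I/(mgd)), with d = 1.220 m from pivot to centre of mass.
I_cm = mL²/12 = 3.68 × 2.44²/12 = 1.826 kg·m²; I = I_cm + md² = 1.826 + 3.68 × 1.220² = 7.303 kg·m².
T = 2π√(7.303/(3.68 × 9.80 × 1.220)) = 2.56 s.

2.56 s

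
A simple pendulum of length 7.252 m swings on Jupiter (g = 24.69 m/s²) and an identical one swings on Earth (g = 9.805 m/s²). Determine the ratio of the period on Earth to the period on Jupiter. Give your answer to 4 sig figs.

1.587

T ∝ 1/√g, so T₂/T₁ = √(g₁/g₂) = √(24.69/9.805) = 1.587.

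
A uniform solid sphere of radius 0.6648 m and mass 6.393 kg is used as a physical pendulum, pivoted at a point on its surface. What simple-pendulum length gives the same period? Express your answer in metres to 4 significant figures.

The equivalent simple-pendulum length is L_eq = I/(md), where I is about the pivot and d = 0.66480 m.
I_cm = (2/5)mR² = 1.1302 kg·m², so I = I_cm + md² = 1.1302 + 2.8254 = 3.9556 kg·m².
L_eq = 3.9556/(6.393 × 0.66480) = 0.9307 m.

0.9307 m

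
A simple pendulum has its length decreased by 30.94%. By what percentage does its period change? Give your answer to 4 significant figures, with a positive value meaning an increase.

-16.90%

T ∝ √L, so T'/T = √(0.69060) = 0.83102.
Percentage change in T = (0.83102 − 1) × 100% = -16.90%.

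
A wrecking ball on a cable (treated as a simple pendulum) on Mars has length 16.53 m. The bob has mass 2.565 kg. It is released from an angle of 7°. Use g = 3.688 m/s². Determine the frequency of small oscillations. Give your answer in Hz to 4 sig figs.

0.07518 Hz

T = 2π√(L/g) = 2π√(16.53/3.688) = 13.302 s, so f = 1/T = 0.07518 Hz.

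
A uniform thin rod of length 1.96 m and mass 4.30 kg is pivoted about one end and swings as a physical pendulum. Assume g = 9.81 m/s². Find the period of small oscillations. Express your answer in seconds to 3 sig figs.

2.29 s

For a physical pendulum T = 2π√(I/(mgd)), with d = 0.9800 m from pivot to centre of mass.
I_cm = mL²/12 = 4.30 × 1.96²/12 = 1.377 kg·m²; I = I_cm + md² = 1.377 + 4.30 × 0.9800² = 5.506 kg·m².
T = 2π√(5.506/(4.30 × 9.81 × 0.9800)) = 2.29 s.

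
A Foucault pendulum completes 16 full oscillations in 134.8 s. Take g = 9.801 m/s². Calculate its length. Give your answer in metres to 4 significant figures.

17.62 m

T = 134.8/16 = 8.4250 s.
From T = 2π√(L/g), L = gT²/(4π²) = 9.801 × 8.4250²/(4π²) = 17.62 m.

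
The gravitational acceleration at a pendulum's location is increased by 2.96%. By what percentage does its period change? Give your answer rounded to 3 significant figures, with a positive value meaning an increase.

T ∝ 1/√g, so T'/T = 1/√(1.030) = 0.9855.
Percentage change in T = (0.9855 − 1) × 100% = -1.45%.

-1.45%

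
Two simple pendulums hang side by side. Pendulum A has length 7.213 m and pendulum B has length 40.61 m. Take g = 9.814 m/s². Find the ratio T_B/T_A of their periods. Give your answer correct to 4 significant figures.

T ∝ √L, so T_B/T_A = √(L_B/L_A) = √(40.61/7.213) = 2.373.

2.373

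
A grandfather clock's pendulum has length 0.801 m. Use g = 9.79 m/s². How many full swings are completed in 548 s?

304

T = 2π√(L/g) = 2π√(0.801/9.79) = 1.797 s.
Number of complete oscillations = ⌊548/1.797⌋ = ⌊304.9⌋ = 304.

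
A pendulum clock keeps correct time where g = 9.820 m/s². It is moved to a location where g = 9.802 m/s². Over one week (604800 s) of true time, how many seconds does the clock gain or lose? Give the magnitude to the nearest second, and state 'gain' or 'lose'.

lose 555 s

The clock's period scales as T ∝ 1/√g, so T'/T = √(9.820/9.802) = 1.00092.
In 604800 s of true time the clock registers 604800/1.00092 = 604245.4 s, so it loses 555 s.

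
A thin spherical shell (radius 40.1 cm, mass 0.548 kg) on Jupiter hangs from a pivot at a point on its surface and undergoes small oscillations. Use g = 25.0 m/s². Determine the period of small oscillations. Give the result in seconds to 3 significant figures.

I_cm = (2/3)mr² = 0.05875 kg·m². The pivot is at distance d = 0.401 m from the centre of mass.
By the parallel-axis theorem, I = I_cm + md² = 0.05875 + 0.08812 = 0.1469 kg·m².
T = 2π√(I/(mgd)) = 2π√(0.1469/(0.548 × 25.0 × 0.401)) = 1.03 s.

1.03 s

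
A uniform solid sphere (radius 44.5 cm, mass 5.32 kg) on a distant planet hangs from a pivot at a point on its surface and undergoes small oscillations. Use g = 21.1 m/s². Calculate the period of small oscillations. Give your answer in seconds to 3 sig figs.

I_cm = (2/5)mr² = 0.4214 kg·m². The pivot is at distance d = 0.445 m from the centre of mass.
By the parallel-axis theorem, I = I_cm + md² = 0.4214 + 1.053 = 1.475 kg·m².
T = 2π√(I/(mgd)) = 2π√(1.475/(5.32 × 21.1 × 0.445)) = 1.08 s.

1.08 s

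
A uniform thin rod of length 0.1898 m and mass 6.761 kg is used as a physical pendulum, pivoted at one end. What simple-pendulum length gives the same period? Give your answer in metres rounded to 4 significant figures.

0.1265 m

The equivalent simple-pendulum length is L_eq = I/(md), where I is about the pivot and d = 0.094900 m.
I_cm = (1/12)mL² = 0.020297 kg·m², so I = I_cm + md² = 0.020297 + 0.060890 = 0.081186 kg·m².
L_eq = 0.081186/(6.761 × 0.094900) = 0.1265 m.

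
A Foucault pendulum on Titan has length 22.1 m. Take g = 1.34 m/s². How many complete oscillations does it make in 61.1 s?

2

T = 2π√(L/g) = 2π√(22.1/1.34) = 25.52 s.
Number of complete oscillations = ⌊61.1/25.52⌋ = ⌊2.395⌋ = 2.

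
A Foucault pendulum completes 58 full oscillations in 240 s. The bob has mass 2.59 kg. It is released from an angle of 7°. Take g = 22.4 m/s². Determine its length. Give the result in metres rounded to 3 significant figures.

T = 240/58 = 4.138 s.
From T = 2π√(L/g), L = gT²/(4π²) = 22.4 × 4.138²/(4π²) = 9.72 m.

9.72 m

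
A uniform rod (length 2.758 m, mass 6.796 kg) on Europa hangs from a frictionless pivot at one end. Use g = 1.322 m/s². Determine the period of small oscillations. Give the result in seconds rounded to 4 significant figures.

7.410 s

For a physical pendulum T = 2π√(I/(mgd)), with d = 1.3790 m from pivot to centre of mass.
I_cm = mL²/12 = 6.796 × 2.758²/12 = 4.3079 kg·m²; I = I_cm + md² = 4.3079 + 6.796 × 1.3790² = 17.231 kg·m².
T = 2π√(17.231/(6.796 × 1.322 × 1.3790)) = 7.410 s.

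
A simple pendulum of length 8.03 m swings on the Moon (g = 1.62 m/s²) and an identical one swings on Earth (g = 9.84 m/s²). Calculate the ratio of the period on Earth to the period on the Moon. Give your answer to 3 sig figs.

T ∝ 1/√g, so T₂/T₁ = √(g₁/g₂) = √(1.62/9.84) = 0.406.

0.406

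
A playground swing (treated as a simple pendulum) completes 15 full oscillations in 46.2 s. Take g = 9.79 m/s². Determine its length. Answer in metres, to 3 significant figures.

T = 46.2/15 = 3.080 s.
From T = 2π√(L/g), L = gT²/(4π²) = 9.79 × 3.080²/(4π²) = 2.35 m.

2.35 m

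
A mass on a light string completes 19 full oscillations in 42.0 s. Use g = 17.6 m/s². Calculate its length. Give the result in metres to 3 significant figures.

2.18 m

T = 42.0/19 = 2.211 s.
From T = 2π√(L/g), L = gT²/(4π²) = 17.6 × 2.211²/(4π²) = 2.18 m.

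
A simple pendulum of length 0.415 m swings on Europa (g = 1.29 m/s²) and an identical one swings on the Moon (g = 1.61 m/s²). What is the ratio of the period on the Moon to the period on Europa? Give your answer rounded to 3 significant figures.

T ∝ 1/√g, so T₂/T₁ = √(g₁/g₂) = √(1.29/1.61) = 0.895.

0.895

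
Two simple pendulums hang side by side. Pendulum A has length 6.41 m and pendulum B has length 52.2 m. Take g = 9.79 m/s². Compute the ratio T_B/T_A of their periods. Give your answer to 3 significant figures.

2.85

T ∝ √L, so T_B/T_A = √(L_B/L_A) = √(52.2/6.41) = 2.85.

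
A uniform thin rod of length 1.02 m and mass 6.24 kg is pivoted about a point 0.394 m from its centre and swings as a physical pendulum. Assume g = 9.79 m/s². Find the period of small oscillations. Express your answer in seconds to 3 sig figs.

For a physical pendulum T = 2π√(I/(mgd)), with d = 0.3940 m from pivot to centre of mass.
I_cm = mL²/12 = 6.24 × 1.02²/12 = 0.5410 kg·m²; I = I_cm + md² = 0.5410 + 6.24 × 0.3940² = 1.510 kg·m².
T = 2π√(1.510/(6.24 × 9.79 × 0.3940)) = 1.57 s.

1.57 s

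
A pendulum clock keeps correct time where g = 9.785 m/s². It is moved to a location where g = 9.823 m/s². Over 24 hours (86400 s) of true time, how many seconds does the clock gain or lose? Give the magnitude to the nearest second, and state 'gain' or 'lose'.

The clock's period scales as T ∝ 1/√g, so T'/T = √(9.785/9.823) = 0.998064.
In 86400 s of true time the clock registers 86400/0.998064 = 86567.6 s, so it gains 168 s.

gain 168 s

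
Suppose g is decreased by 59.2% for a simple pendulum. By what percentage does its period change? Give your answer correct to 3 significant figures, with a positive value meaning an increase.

T ∝ 1/√g, so T'/T = 1/√(0.4080) = 1.566.
Percentage change in T = (1.566 − 1) × 100% = 56.6%.

56.6%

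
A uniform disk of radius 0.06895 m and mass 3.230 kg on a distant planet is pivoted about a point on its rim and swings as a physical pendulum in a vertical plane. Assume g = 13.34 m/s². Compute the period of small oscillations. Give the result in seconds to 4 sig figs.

I_cm = ½mr² = 0.0076779 kg·m². The pivot is at distance d = 0.06895 m from the centre of mass.
By the parallel-axis theorem, I = I_cm + md² = 0.0076779 + 0.015356 = 0.023034 kg·m².
T = 2π√(I/(mgd)) = 2π√(0.023034/(3.230 × 13.34 × 0.06895)) = 0.5532 s.

0.5532 s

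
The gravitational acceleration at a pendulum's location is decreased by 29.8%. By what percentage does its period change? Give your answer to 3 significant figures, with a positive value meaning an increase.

T ∝ 1/√g, so T'/T = 1/√(0.7020) = 1.194.
Percentage change in T = (1.194 − 1) × 100% = 19.4%.

19.4%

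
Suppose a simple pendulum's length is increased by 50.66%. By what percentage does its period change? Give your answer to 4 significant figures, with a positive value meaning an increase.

T ∝ √L, so T'/T = √(1.5066) = 1.2274.
Percentage change in T = (1.2274 − 1) × 100% = 22.74%.

22.74%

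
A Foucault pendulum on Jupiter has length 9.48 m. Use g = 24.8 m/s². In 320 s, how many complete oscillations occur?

T = 2π√(L/g) = 2π√(9.48/24.8) = 3.885 s.
Number of complete oscillations = ⌊320/3.885⌋ = ⌊82.37⌋ = 82.

82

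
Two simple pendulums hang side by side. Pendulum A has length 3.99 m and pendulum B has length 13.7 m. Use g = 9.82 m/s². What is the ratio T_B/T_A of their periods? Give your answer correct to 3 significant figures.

1.85

T ∝ √L, so T_B/T_A = √(L_B/L_A) = √(13.7/3.99) = 1.85.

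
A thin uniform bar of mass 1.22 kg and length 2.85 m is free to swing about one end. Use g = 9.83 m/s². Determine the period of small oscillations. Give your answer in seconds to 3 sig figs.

For a physical pendulum T = 2π√(I/(mgd)), with d = 1.425 m from pivot to centre of mass.
I_cm = mL²/12 = 1.22 × 2.85²/12 = 0.8258 kg·m²; I = I_cm + md² = 0.8258 + 1.22 × 1.425² = 3.303 kg·m².
T = 2π√(3.303/(1.22 × 9.83 × 1.425)) = 2.76 s.

2.76 s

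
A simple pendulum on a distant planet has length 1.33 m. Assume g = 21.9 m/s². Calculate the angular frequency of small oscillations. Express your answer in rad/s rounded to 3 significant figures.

4.06 rad/s

ω = √(g/L) = √(21.9/1.33) = 4.06 rad/s.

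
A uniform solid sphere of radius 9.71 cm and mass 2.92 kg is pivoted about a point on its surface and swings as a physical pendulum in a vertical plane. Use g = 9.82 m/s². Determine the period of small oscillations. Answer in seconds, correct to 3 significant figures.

0.739 s

I_cm = (2/5)mr² = 0.01101 kg·m². The pivot is at distance d = 0.0971 m from the centre of mass.
By the parallel-axis theorem, I = I_cm + md² = 0.01101 + 0.02753 = 0.03854 kg·m².
T = 2π√(I/(mgd)) = 2π√(0.03854/(2.92 × 9.82 × 0.0971)) = 0.739 s.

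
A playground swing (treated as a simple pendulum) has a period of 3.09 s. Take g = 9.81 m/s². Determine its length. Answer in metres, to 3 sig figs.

From T = 2π√(L/g), L = gT²/(4π²) = 9.81 × 3.090²/(4π²) = 2.37 m.

2.37 m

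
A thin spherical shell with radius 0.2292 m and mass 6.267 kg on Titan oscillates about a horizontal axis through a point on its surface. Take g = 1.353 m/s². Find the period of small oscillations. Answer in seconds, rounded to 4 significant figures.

3.339 s

I_cm = (2/3)mr² = 0.21948 kg·m². The pivot is at distance d = 0.2292 m from the centre of mass.
By the parallel-axis theorem, I = I_cm + md² = 0.21948 + 0.32922 = 0.54870 kg·m².
T = 2π√(I/(mgd)) = 2π√(0.54870/(6.267 × 1.353 × 0.2292)) = 3.339 s.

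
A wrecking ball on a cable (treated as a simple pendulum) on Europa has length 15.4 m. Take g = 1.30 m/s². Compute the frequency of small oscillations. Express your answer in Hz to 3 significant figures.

0.0462 Hz

T = 2π√(L/g) = 2π√(15.4/1.30) = 21.63 s, so f = 1/T = 0.0462 Hz.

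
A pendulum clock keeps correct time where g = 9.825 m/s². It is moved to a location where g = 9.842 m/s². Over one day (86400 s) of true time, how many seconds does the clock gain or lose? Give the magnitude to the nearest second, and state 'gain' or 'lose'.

The clock's period scales as T ∝ 1/√g, so T'/T = √(9.825/9.842) = 0.999136.
In 86400 s of true time the clock registers 86400/0.999136 = 86474.7 s, so it gains 75 s.

gain 75 s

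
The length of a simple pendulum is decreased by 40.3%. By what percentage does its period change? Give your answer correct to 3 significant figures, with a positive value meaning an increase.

T ∝ √L, so T'/T = √(0.5970) = 0.7727.
Percentage change in T = (0.7727 − 1) × 100% = -22.7%.

-22.7%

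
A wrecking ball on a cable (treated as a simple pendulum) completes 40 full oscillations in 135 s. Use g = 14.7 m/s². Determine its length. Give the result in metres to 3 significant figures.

4.24 m

T = 135/40 = 3.375 s.
From T = 2π√(L/g), L = gT²/(4π²) = 14.7 × 3.375²/(4π²) = 4.24 m.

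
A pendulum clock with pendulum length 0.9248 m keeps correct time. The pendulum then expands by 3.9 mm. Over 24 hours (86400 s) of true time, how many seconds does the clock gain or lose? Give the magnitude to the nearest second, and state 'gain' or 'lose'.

T ∝ √L, so T'/T = √(0.92870/0.9248) = 1.00211.
In 86400 s of true time the clock registers 86400/1.00211 = 86218.4 s, so it loses 182 s.

lose 182 s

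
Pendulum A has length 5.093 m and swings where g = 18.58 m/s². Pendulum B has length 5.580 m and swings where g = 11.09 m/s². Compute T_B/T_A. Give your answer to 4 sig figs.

1.355

T = 2π√(L/g), so T_B/T_A = √((L_B/g_B)/(L_A/g_A)) = √((5.580/11.09)/(5.093/18.58)) = 1.355.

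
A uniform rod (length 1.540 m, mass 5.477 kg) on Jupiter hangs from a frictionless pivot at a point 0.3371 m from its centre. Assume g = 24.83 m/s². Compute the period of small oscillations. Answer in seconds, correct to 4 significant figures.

1.212 s

For a physical pendulum T = 2π√(I/(mgd)), with d = 0.33710 m from pivot to centre of mass.
I_cm = mL²/12 = 5.477 × 1.540²/12 = 1.0824 kg·m²; I = I_cm + md² = 1.0824 + 5.477 × 0.33710² = 1.7048 kg·m².
T = 2π√(1.7048/(5.477 × 24.83 × 0.33710)) = 1.212 s.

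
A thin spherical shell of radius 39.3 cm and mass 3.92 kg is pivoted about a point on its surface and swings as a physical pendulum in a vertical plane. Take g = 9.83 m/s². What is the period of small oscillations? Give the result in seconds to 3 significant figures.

1.62 s

I_cm = (2/3)mr² = 0.4036 kg·m². The pivot is at distance d = 0.393 m from the centre of mass.
By the parallel-axis theorem, I = I_cm + md² = 0.4036 + 0.6054 = 1.009 kg·m².
T = 2π√(I/(mgd)) = 2π√(1.009/(3.92 × 9.83 × 0.393)) = 1.62 s.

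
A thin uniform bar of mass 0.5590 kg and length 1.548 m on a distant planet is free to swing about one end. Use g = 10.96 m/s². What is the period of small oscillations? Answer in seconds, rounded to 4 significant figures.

1.928 s

For a physical pendulum T = 2π√(I/(mgd)), with d = 0.77400 m from pivot to centre of mass.
I_cm = mL²/12 = 0.5590 × 1.548²/12 = 0.11163 kg·m²; I = I_cm + md² = 0.11163 + 0.5590 × 0.77400² = 0.44651 kg·m².
T = 2π√(0.44651/(0.5590 × 10.96 × 0.77400)) = 1.928 s.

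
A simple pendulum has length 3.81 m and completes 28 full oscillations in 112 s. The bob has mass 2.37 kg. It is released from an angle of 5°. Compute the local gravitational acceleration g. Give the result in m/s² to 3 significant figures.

9.40 m/s²

T = 112/28 = 4.000 s.
From T = 2π√(L/g), g = 4π²L/T² = 4π² × 3.81/4.000² = 9.40 m/s².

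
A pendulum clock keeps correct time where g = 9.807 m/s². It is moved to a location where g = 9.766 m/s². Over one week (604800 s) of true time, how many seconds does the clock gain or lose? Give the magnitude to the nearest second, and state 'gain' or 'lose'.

The clock's period scales as T ∝ 1/√g, so T'/T = √(9.807/9.766) = 1.00210.
In 604800 s of true time the clock registers 604800/1.00210 = 603534.4 s, so it loses 1266 s.

lose 1266 s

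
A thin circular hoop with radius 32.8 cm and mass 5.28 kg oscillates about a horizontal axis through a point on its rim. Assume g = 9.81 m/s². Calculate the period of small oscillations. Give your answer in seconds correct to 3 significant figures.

I_cm = mr² = 0.5680 kg·m². The pivot is at distance d = 0.328 m from the centre of mass.
By the parallel-axis theorem, I = I_cm + md² = 0.5680 + 0.5680 = 1.136 kg·m².
T = 2π√(I/(mgd)) = 2π√(1.136/(5.28 × 9.81 × 0.328)) = 1.62 s.

1.62 s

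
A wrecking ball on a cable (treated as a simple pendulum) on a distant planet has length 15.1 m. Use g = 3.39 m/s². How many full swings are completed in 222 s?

T = 2π√(L/g) = 2π√(15.1/3.39) = 13.26 s.
Number of complete oscillations = ⌊222/13.26⌋ = ⌊16.74⌋ = 16.

16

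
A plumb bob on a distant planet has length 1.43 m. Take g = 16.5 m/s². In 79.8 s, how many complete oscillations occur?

T = 2π√(L/g) = 2π√(1.43/16.5) = 1.850 s.
Number of complete oscillations = ⌊79.8/1.850⌋ = ⌊43.14⌋ = 43.

43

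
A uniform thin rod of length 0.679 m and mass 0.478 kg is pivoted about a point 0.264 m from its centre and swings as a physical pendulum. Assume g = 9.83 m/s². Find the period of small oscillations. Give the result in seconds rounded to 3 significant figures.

1.28 s

For a physical pendulum T = 2π√(I/(mgd)), with d = 0.2640 m from pivot to centre of mass.
I_cm = mL²/12 = 0.478 × 0.679²/12 = 0.01836 kg·m²; I = I_cm + md² = 0.01836 + 0.478 × 0.2640² = 0.05168 kg·m².
T = 2π√(0.05168/(0.478 × 9.83 × 0.2640)) = 1.28 s.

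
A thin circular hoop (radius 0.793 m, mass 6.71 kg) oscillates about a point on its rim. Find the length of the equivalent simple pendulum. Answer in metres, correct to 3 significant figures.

The equivalent simple-pendulum length is L_eq = I/(md), where I is about the pivot and d = 0.7930 m.
I_cm = mR² = 4.220 kg·m², so I = I_cm + md² = 4.220 + 4.220 = 8.439 kg·m².
L_eq = 8.439/(6.71 × 0.7930) = 1.59 m.

1.59 m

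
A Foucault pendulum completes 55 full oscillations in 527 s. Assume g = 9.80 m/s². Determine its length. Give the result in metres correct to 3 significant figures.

T = 527/55 = 9.582 s.
From T = 2π√(L/g), L = gT²/(4π²) = 9.80 × 9.582²/(4π²) = 22.8 m.

22.8 m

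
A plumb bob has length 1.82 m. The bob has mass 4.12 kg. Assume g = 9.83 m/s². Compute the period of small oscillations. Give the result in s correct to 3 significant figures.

2.70 s

T = 2π√(L/g) = 2π√(1.82/9.83) = 2π × 0.4303 = 2.70 s.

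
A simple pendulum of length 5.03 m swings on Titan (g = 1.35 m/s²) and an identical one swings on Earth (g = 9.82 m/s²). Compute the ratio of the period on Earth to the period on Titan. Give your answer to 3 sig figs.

T ∝ 1/√g, so T₂/T₁ = √(g₁/g₂) = √(1.35/9.82) = 0.371.

0.371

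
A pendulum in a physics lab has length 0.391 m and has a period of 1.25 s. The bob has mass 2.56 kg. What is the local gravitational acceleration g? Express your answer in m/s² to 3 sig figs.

From T = 2π√(L/g), g = 4π²L/T² = 4π² × 0.391/1.250² = 9.88 m/s².

9.88 m/s²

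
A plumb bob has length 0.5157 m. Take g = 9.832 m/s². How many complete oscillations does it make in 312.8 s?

217

T = 2π√(L/g) = 2π√(0.5157/9.832) = 1.4390 s.
Number of complete oscillations = ⌊312.8/1.4390⌋ = ⌊217.37⌋ = 217.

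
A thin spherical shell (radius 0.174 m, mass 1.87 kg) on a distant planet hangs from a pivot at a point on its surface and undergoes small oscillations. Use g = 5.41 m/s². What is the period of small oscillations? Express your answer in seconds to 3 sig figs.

1.45 s

I_cm = (2/3)mr² = 0.03774 kg·m². The pivot is at distance d = 0.174 m from the centre of mass.
By the parallel-axis theorem, I = I_cm + md² = 0.03774 + 0.05662 = 0.09436 kg·m².
T = 2π√(I/(mgd)) = 2π√(0.09436/(1.87 × 5.41 × 0.174)) = 1.45 s.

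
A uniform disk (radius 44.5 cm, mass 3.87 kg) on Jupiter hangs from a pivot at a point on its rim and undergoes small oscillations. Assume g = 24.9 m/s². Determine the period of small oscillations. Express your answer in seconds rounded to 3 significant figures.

1.03 s

I_cm = ½mr² = 0.3832 kg·m². The pivot is at distance d = 0.445 m from the centre of mass.
By the parallel-axis theorem, I = I_cm + md² = 0.3832 + 0.7664 = 1.150 kg·m².
T = 2π√(I/(mgd)) = 2π√(1.150/(3.87 × 24.9 × 0.445)) = 1.03 s.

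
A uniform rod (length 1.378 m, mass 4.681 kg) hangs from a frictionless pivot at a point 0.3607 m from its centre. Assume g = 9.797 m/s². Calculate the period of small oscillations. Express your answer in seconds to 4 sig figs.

1.795 s

For a physical pendulum T = 2π√(I/(mgd)), with d = 0.36070 m from pivot to centre of mass.
I_cm = mL²/12 = 4.681 × 1.378²/12 = 0.74072 kg·m²; I = I_cm + md² = 0.74072 + 4.681 × 0.36070² = 1.3497 kg·m².
T = 2π√(1.3497/(4.681 × 9.797 × 0.36070)) = 1.795 s.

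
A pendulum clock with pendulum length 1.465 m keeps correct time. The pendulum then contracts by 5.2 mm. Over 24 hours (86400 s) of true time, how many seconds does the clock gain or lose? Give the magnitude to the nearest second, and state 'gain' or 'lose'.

gain 154 s

T ∝ √L, so T'/T = √(1.45980/1.465) = 0.998224.
In 86400 s of true time the clock registers 86400/0.998224 = 86553.7 s, so it gains 154 s.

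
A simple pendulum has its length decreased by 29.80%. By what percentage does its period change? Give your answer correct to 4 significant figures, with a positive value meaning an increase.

T ∝ √L, so T'/T = √(0.70200) = 0.83785.
Percentage change in T = (0.83785 − 1) × 100% = -16.21%.

-16.21%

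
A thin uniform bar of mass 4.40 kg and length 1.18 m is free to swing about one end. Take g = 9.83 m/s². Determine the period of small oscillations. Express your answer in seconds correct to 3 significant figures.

1.78 s

For a physical pendulum T = 2π√(I/(mgd)), with d = 0.5900 m from pivot to centre of mass.
I_cm = mL²/12 = 4.40 × 1.18²/12 = 0.5105 kg·m²; I = I_cm + md² = 0.5105 + 4.40 × 0.5900² = 2.042 kg·m².
T = 2π√(2.042/(4.40 × 9.83 × 0.5900)) = 1.78 s.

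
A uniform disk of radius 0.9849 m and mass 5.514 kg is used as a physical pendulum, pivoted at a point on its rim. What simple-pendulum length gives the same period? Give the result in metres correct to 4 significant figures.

The equivalent simple-pendulum length is L_eq = I/(md), where I is about the pivot and d = 0.98490 m.
I_cm = ½mR² = 2.6744 kg·m², so I = I_cm + md² = 2.6744 + 5.3487 = 8.0231 kg·m².
L_eq = 8.0231/(5.514 × 0.98490) = 1.477 m.

1.477 m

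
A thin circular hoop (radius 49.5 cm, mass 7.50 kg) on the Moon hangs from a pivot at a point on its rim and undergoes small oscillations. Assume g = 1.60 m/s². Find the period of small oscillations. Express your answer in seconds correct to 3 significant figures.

I_cm = mr² = 1.838 kg·m². The pivot is at distance d = 0.495 m from the centre of mass.
By the parallel-axis theorem, I = I_cm + md² = 1.838 + 1.838 = 3.675 kg·m².
T = 2π√(I/(mgd)) = 2π√(3.675/(7.50 × 1.60 × 0.495)) = 4.94 s.

4.94 s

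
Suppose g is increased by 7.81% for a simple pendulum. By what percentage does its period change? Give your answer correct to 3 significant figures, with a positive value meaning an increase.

-3.69%

T ∝ 1/√g, so T'/T = 1/√(1.078) = 0.9631.
Percentage change in T = (0.9631 − 1) × 100% = -3.69%.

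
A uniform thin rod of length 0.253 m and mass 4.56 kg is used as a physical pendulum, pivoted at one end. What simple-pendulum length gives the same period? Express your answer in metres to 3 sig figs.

The equivalent simple-pendulum length is L_eq = I/(md), where I is about the pivot and d = 0.1265 m.
I_cm = (1/12)mL² = 0.02432 kg·m², so I = I_cm + md² = 0.02432 + 0.07297 = 0.09729 kg·m².
L_eq = 0.09729/(4.56 × 0.1265) = 0.169 m.

0.169 m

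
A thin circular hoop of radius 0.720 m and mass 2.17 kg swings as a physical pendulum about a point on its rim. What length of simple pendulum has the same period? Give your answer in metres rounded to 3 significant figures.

The equivalent simple-pendulum length is L_eq = I/(md), where I is about the pivot and d = 0.7200 m.
I_cm = mR² = 1.125 kg·m², so I = I_cm + md² = 1.125 + 1.125 = 2.250 kg·m².
L_eq = 2.250/(2.17 × 0.7200) = 1.44 m.

1.44 m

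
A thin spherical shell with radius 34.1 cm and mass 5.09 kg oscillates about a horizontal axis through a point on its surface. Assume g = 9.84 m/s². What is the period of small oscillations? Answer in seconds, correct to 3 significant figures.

1.51 s

I_cm = (2/3)mr² = 0.3946 kg·m². The pivot is at distance d = 0.341 m from the centre of mass.
By the parallel-axis theorem, I = I_cm + md² = 0.3946 + 0.5919 = 0.9865 kg·m².
T = 2π√(I/(mgd)) = 2π√(0.9865/(5.09 × 9.84 × 0.341)) = 1.51 s.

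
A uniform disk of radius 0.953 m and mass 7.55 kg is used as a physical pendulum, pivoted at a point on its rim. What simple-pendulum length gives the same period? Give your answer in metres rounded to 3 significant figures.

1.43 m

The equivalent simple-pendulum length is L_eq = I/(md), where I is about the pivot and d = 0.9530 m.
I_cm = ½mR² = 3.428 kg·m², so I = I_cm + md² = 3.428 + 6.857 = 10.29 kg·m².
L_eq = 10.29/(7.55 × 0.9530) = 1.43 m.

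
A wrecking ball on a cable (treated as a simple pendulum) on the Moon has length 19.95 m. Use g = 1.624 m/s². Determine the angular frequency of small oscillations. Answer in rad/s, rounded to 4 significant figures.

ω = √(g/L) = √(1.624/19.95) = 0.2853 rad/s.

0.2853 rad/s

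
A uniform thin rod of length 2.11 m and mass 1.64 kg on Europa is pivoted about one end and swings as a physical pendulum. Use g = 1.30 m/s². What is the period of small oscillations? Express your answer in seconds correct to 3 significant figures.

6.54 s

For a physical pendulum T = 2π√(I/(mgd)), with d = 1.055 m from pivot to centre of mass.
I_cm = mL²/12 = 1.64 × 2.11²/12 = 0.6085 kg·m²; I = I_cm + md² = 0.6085 + 1.64 × 1.055² = 2.434 kg·m².
T = 2π√(2.434/(1.64 × 1.30 × 1.055)) = 6.54 s.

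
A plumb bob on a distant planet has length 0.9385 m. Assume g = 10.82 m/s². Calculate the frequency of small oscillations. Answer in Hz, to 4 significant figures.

T = 2π√(L/g) = 2π√(0.9385/10.82) = 1.8505 s, so f = 1/T = 0.5404 Hz.

0.5404 Hz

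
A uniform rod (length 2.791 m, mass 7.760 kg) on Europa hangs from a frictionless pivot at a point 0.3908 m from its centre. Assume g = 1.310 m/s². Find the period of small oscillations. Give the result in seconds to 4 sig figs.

For a physical pendulum T = 2π√(I/(mgd)), with d = 0.39080 m from pivot to centre of mass.
I_cm = mL²/12 = 7.760 × 2.791²/12 = 5.0373 kg·m²; I = I_cm + md² = 5.0373 + 7.760 × 0.39080² = 6.2225 kg·m².
T = 2π√(6.2225/(7.760 × 1.310 × 0.39080)) = 7.864 s.

7.864 s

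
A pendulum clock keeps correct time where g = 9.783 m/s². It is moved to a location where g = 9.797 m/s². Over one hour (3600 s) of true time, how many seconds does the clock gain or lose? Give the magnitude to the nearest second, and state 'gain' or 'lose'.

The clock's period scales as T ∝ 1/√g, so T'/T = √(9.783/9.797) = 0.999285.
In 3600 s of true time the clock registers 3600/0.999285 = 3602.6 s, so it gains 3 s.

gain 3 s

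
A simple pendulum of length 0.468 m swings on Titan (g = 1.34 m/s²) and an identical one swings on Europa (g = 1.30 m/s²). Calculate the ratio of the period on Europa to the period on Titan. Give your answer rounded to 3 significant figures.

1.02

T ∝ 1/√g, so T₂/T₁ = √(g₁/g₂) = √(1.34/1.30) = 1.02.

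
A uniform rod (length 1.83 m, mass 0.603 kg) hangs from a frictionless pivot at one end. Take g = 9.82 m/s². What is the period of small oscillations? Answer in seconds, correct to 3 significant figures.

For a physical pendulum T = 2π√(I/(mgd)), with d = 0.9150 m from pivot to centre of mass.
I_cm = mL²/12 = 0.603 × 1.83²/12 = 0.1683 kg·m²; I = I_cm + md² = 0.1683 + 0.603 × 0.9150² = 0.6731 kg·m².
T = 2π√(0.6731/(0.603 × 9.82 × 0.9150)) = 2.21 s.

2.21 s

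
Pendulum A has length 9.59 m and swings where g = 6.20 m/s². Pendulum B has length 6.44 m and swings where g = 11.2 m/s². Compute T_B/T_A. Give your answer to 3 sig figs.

T = 2π√(L/g), so T_B/T_A = √((L_B/g_B)/(L_A/g_A)) = √((6.44/11.2)/(9.59/6.20)) = 0.610.

0.610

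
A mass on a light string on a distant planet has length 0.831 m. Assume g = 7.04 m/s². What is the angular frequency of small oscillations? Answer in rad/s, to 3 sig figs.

2.91 rad/s

ω = √(g/L) = √(7.04/0.831) = 2.91 rad/s.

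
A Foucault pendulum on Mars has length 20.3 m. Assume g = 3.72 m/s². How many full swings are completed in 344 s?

23

T = 2π√(L/g) = 2π√(20.3/3.72) = 14.68 s.
Number of complete oscillations = ⌊344/14.68⌋ = ⌊23.44⌋ = 23.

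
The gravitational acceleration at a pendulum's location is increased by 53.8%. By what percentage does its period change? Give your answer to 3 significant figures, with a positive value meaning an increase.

-19.4%

T ∝ 1/√g, so T'/T = 1/√(1.538) = 0.8063.
Percentage change in T = (0.8063 − 1) × 100% = -19.4%.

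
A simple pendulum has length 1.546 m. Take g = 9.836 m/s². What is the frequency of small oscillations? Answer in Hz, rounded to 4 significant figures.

0.4014 Hz

T = 2π√(L/g) = 2π√(1.546/9.836) = 2.4910 s, so f = 1/T = 0.4014 Hz.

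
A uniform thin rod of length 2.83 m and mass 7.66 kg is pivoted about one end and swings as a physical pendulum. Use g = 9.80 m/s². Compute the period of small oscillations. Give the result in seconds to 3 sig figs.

2.76 s

For a physical pendulum T = 2π√(I/(mgd)), with d = 1.415 m from pivot to centre of mass.
I_cm = mL²/12 = 7.66 × 2.83²/12 = 5.112 kg·m²; I = I_cm + md² = 5.112 + 7.66 × 1.415² = 20.45 kg·m².
T = 2π√(20.45/(7.66 × 9.80 × 1.415)) = 2.76 s.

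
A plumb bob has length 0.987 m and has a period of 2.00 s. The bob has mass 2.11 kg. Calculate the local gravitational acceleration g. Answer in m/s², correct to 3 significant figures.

From T = 2π√(L/g), g = 4π²L/T² = 4π² × 0.987/2.000² = 9.74 m/s².

9.74 m/s²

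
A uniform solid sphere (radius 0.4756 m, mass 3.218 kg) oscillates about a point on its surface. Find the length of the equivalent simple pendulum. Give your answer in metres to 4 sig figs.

0.6658 m

The equivalent simple-pendulum length is L_eq = I/(md), where I is about the pivot and d = 0.47560 m.
I_cm = (2/5)mR² = 0.29116 kg·m², so I = I_cm + md² = 0.29116 + 0.72790 = 1.0191 kg·m².
L_eq = 1.0191/(3.218 × 0.47560) = 0.6658 m.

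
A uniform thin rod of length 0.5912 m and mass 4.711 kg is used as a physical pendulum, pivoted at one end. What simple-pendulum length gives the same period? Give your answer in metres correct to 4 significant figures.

The equivalent simple-pendulum length is L_eq = I/(md), where I is about the pivot and d = 0.29560 m.
I_cm = (1/12)mL² = 0.13721 kg·m², so I = I_cm + md² = 0.13721 + 0.41164 = 0.54886 kg·m².
L_eq = 0.54886/(4.711 × 0.29560) = 0.3941 m.

0.3941 m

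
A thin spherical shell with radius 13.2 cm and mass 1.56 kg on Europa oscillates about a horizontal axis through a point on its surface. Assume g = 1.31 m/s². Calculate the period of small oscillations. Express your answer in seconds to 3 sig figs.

2.57 s

I_cm = (2/3)mr² = 0.01812 kg·m². The pivot is at distance d = 0.132 m from the centre of mass.
By the parallel-axis theorem, I = I_cm + md² = 0.01812 + 0.02718 = 0.04530 kg·m².
T = 2π√(I/(mgd)) = 2π√(0.04530/(1.56 × 1.31 × 0.132)) = 2.57 s.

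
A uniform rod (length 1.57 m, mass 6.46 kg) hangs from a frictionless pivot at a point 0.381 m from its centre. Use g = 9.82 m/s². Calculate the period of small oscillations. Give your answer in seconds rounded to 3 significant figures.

1.92 s

For a physical pendulum T = 2π√(I/(mgd)), with d = 0.3810 m from pivot to centre of mass.
I_cm = mL²/12 = 6.46 × 1.57²/12 = 1.327 kg·m²; I = I_cm + md² = 1.327 + 6.46 × 0.3810² = 2.265 kg·m².
T = 2π√(2.265/(6.46 × 9.82 × 0.3810)) = 1.92 s.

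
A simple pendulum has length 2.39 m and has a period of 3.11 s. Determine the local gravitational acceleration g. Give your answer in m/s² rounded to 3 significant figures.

From T = 2π√(L/g), g = 4π²L/T² = 4π² × 2.39/3.110² = 9.76 m/s².

9.76 m/s²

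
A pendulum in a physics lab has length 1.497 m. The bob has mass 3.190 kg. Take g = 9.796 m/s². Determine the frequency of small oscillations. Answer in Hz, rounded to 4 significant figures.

T = 2π√(L/g) = 2π√(1.497/9.796) = 2.4562 s, so f = 1/T = 0.4071 Hz.

0.4071 Hz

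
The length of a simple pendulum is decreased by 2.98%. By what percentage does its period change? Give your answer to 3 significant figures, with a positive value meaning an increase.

T ∝ √L, so T'/T = √(0.9702) = 0.9850.
Percentage change in T = (0.9850 − 1) × 100% = -1.50%.

-1.50%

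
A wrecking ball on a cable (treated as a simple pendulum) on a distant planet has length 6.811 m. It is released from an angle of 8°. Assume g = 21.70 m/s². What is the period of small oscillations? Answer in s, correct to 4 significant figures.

3.520 s

T = 2π√(L/g) = 2π√(6.811/21.70) = 2π × 0.56024 = 3.520 s.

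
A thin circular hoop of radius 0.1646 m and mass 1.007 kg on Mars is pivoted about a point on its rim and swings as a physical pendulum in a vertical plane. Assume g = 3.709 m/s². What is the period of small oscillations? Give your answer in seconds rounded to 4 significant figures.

1.872 s

I_cm = mr² = 0.027283 kg·m². The pivot is at distance d = 0.1646 m from the centre of mass.
By the parallel-axis theorem, I = I_cm + md² = 0.027283 + 0.027283 = 0.054566 kg·m².
T = 2π√(I/(mgd)) = 2π√(0.054566/(1.007 × 3.709 × 0.1646)) = 1.872 s.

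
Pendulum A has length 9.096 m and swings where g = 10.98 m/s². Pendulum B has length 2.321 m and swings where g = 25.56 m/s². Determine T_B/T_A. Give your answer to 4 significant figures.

T = 2π√(L/g), so T_B/T_A = √((L_B/g_B)/(L_A/g_A)) = √((2.321/25.56)/(9.096/10.98)) = 0.3311.

0.3311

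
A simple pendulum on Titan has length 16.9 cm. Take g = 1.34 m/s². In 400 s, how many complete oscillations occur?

T = 2π√(L/g) = 2π√(0.169/1.34) = 2.231 s.
Number of complete oscillations = ⌊400/2.231⌋ = ⌊179.3⌋ = 179.

179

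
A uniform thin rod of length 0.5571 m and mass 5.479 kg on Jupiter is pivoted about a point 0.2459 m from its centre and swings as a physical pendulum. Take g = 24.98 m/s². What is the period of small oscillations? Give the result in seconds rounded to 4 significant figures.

For a physical pendulum T = 2π√(I/(mgd)), with d = 0.24590 m from pivot to centre of mass.
I_cm = mL²/12 = 5.479 × 0.5571²/12 = 0.14171 kg·m²; I = I_cm + md² = 0.14171 + 5.479 × 0.24590² = 0.47300 kg·m².
T = 2π√(0.47300/(5.479 × 24.98 × 0.24590)) = 0.7449 s.

0.7449 s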